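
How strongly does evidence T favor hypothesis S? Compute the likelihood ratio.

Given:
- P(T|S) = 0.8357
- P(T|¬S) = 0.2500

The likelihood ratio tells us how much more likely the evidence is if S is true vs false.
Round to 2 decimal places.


Likelihood Ratio (LR) = P(T|S) / P(T|¬S)

LR = 0.8357 / 0.2500
   = 3.34

The evidence is 3.34 times more likely if S is true than if S is false.
Since LR > 1, the evidence supports S over ¬S.


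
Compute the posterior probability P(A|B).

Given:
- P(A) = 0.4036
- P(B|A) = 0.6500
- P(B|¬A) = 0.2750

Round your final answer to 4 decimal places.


Bayes' theorem: P(A|B) = P(B|A) × P(A) / P(B)

Step 1: Calculate P(B) using law of total probability
P(B) = P(B|A)P(A) + P(B|¬A)P(¬A)
     = 0.6500 × 0.4036 + 0.2750 × 0.5964
     = 0.26234000 + 0.16401000
     = 0.42635000

Step 2: Apply Bayes' theorem
P(A|B) = P(B|A) × P(A) / P(B)
       = 0.26234000 / 0.42635000
       = 0.6153


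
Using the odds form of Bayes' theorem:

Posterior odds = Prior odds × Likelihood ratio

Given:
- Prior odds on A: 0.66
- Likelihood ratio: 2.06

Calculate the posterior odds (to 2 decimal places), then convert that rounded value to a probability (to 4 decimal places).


Step 1: Calculate posterior odds
Posterior odds = Prior odds × LR
               = 0.66 × 2.06
               = 1.36

Step 2: Convert to probability
P(A|E) = Posterior odds / (1 + Posterior odds)
       = 1.36 / (1 + 1.36)
       = 1.36 / 2.36
       = 0.5763

The evidence increased P(A) from 0.3976 to 0.5763.


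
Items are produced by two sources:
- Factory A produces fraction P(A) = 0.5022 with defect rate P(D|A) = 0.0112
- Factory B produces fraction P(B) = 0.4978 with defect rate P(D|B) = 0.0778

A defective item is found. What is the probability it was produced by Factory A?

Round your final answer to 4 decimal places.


Let A = from Factory A, D = defective

Given:
- P(A) = 0.5022, P(B) = 0.4978
- P(D|A) = 0.0112, P(D|B) = 0.0778

Step 1: Find P(D)
P(D) = P(D|A)P(A) + P(D|B)P(B)
     = 0.0112 × 0.5022 + 0.0778 × 0.4978
     = 0.00562464 + 0.03872884
     = 0.04435348

Step 2: Apply Bayes' theorem
P(A|D) = P(D|A)P(A) / P(D)
       = 0.00562464 / 0.04435348
       = 0.1268


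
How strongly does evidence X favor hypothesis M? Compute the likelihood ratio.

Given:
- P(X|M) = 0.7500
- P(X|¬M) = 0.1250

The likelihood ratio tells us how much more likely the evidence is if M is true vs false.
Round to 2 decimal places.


Likelihood Ratio (LR) = P(X|M) / P(X|¬M)

LR = 0.7500 / 0.1250
   = 6.00

The evidence is 6.00 times more likely if M is true than if M is false.
Since LR > 1, the evidence supports M over ¬M.


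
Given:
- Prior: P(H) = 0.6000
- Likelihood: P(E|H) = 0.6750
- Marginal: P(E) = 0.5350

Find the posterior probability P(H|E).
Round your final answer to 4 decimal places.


Using Bayes' theorem:

P(H|E) = P(E|H) × P(H) / P(E)
       = 0.6750 × 0.6000 / 0.5350
       = 0.40500000 / 0.5350
       = 0.7570

The evidence strengthens our belief in H.
Prior: 0.6000 → Posterior: 0.7570


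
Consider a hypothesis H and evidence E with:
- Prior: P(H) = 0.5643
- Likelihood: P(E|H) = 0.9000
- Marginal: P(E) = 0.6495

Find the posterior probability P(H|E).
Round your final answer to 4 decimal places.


Using Bayes' theorem:

P(H|E) = P(E|H) × P(H) / P(E)
       = 0.9000 × 0.5643 / 0.6495
       = 0.50787000 / 0.6495
       = 0.7819

The evidence strengthens our belief in H.
Prior: 0.5643 → Posterior: 0.7819


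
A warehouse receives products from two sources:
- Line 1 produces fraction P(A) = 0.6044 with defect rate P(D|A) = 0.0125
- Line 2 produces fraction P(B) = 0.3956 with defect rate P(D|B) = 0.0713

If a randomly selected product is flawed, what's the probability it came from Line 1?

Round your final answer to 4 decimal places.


Let A = from Line 1, D = flawed

Given:
- P(A) = 0.6044, P(B) = 0.3956
- P(D|A) = 0.0125, P(D|B) = 0.0713

Step 1: Find P(D)
P(D) = P(D|A)P(A) + P(D|B)P(B)
     = 0.0125 × 0.6044 + 0.0713 × 0.3956
     = 0.00755500 + 0.02820628
     = 0.03576128

Step 2: Apply Bayes' theorem
P(A|D) = P(D|A)P(A) / P(D)
       = 0.00755500 / 0.03576128
       = 0.2113


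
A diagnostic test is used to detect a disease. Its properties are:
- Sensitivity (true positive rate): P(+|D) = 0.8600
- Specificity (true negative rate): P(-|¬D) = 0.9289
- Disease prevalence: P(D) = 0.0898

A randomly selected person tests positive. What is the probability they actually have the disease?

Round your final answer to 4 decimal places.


Let D = has disease, + = positive test

Given:
- P(D) = 0.0898 (prevalence)
- P(+|D) = 0.8600 (sensitivity)
- P(-|¬D) = 0.9289 (specificity)
- P(+|¬D) = 0.0711 (false positive rate = 1 - specificity)

Step 1: Find P(+)
P(+) = P(+|D)P(D) + P(+|¬D)P(¬D)
     = 0.8600 × 0.0898 + 0.0711 × 0.9102
     = 0.07722800 + 0.06471522
     = 0.14194322

Step 2: Apply Bayes' theorem for P(D|+)
P(D|+) = P(+|D)P(D) / P(+)
       = 0.07722800 / 0.14194322
       = 0.5441


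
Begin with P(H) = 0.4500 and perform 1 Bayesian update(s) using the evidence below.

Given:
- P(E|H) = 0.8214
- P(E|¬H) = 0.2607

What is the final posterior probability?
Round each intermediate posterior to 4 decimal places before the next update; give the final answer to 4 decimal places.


Sequential Bayesian updating:

Initial prior: P(H) = 0.4500

Update 1:
  P(E) = 0.8214 × 0.4500 + 0.2607 × 0.5500 = 0.36963000 + 0.14338500 = 0.51301500
  P(H|E) = 0.36963000 / 0.51301500 = 0.7205

Final posterior: 0.7205


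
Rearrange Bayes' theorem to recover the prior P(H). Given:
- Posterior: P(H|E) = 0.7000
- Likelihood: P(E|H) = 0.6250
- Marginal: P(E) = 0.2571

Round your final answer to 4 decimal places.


From Bayes' theorem: P(H|E) = P(E|H) × P(H) / P(E)

Rearranging for P(H):
P(H) = P(H|E) × P(E) / P(E|H)
     = 0.7000 × 0.2571 / 0.6250
     = 0.17997000 / 0.6250
     = 0.2880


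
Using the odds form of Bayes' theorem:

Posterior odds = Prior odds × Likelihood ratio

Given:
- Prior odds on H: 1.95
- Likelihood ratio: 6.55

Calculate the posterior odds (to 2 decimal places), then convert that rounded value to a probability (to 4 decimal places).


Step 1: Calculate posterior odds
Posterior odds = Prior odds × LR
               = 1.95 × 6.55
               = 12.77

Step 2: Convert to probability
P(H|E) = Posterior odds / (1 + Posterior odds)
       = 12.77 / (1 + 12.77)
       = 12.77 / 13.77
       = 0.9274

The evidence increased P(H) from 0.6610 to 0.9274.


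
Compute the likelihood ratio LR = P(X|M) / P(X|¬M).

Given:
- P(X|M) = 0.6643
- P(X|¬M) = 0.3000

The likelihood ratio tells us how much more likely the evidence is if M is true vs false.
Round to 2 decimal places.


Likelihood Ratio (LR) = P(X|M) / P(X|¬M)

LR = 0.6643 / 0.3000
   = 2.21

The evidence is 2.21 times more likely if M is true than if M is false.
Because LR exceeds 1, X is evidence for M.


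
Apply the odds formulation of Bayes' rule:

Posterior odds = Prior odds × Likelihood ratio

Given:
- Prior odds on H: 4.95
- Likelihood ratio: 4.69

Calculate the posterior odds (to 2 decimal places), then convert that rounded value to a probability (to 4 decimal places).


Step 1: Calculate posterior odds
Posterior odds = Prior odds × LR
               = 4.95 × 4.69
               = 23.22

Step 2: Convert to probability
P(H|E) = Posterior odds / (1 + Posterior odds)
       = 23.22 / (1 + 23.22)
       = 23.22 / 24.22
       = 0.9587

The evidence increased P(H) from 0.8319 to 0.9587.


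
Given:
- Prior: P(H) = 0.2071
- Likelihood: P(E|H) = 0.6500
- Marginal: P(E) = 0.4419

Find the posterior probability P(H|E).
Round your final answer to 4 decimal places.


Using Bayes' theorem:

P(H|E) = P(E|H) × P(H) / P(E)
       = 0.6500 × 0.2071 / 0.4419
       = 0.13461500 / 0.4419
       = 0.3046

The evidence strengthens our belief in H.
Prior: 0.2071 → Posterior: 0.3046


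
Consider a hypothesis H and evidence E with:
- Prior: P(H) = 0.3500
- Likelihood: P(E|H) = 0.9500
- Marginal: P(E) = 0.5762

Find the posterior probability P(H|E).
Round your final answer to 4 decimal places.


Using Bayes' theorem:

P(H|E) = P(E|H) × P(H) / P(E)
       = 0.9500 × 0.3500 / 0.5762
       = 0.33250000 / 0.5762
       = 0.5771

The evidence strengthens our belief in H.
Prior: 0.3500 → Posterior: 0.5771


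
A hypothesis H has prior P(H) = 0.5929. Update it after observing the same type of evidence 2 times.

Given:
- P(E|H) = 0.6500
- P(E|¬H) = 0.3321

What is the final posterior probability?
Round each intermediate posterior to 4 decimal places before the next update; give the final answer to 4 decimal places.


Sequential Bayesian updating:

Initial prior: P(H) = 0.5929

Update 1:
  P(E) = 0.6500 × 0.5929 + 0.3321 × 0.4071 = 0.38538500 + 0.13519791 = 0.52058291
  P(H|E) = 0.38538500 / 0.52058291 = 0.7403

Update 2:
  P(E) = 0.6500 × 0.7403 + 0.3321 × 0.2597 = 0.48119500 + 0.08624637 = 0.56744137
  P(H|E) = 0.48119500 / 0.56744137 = 0.8480

Final posterior: 0.8480


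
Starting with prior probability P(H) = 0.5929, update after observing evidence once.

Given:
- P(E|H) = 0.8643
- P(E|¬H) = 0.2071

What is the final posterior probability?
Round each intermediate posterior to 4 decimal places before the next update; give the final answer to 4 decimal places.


Sequential Bayesian updating:

Initial prior: P(H) = 0.5929

Update 1:
  P(E) = 0.8643 × 0.5929 + 0.2071 × 0.4071 = 0.51244347 + 0.08431041 = 0.59675388
  P(H|E) = 0.51244347 / 0.59675388 = 0.8587

Final posterior: 0.8587


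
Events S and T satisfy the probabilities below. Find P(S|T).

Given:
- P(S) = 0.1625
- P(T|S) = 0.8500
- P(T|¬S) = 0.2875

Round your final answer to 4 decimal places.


Bayes' theorem: P(S|T) = P(T|S) × P(S) / P(T)

Step 1: Calculate P(T) using law of total probability
P(T) = P(T|S)P(S) + P(T|¬S)P(¬S)
     = 0.8500 × 0.1625 + 0.2875 × 0.8375
     = 0.13812500 + 0.24078125
     = 0.37890625

Step 2: Apply Bayes' theorem
P(S|T) = P(T|S) × P(S) / P(T)
       = 0.13812500 / 0.37890625
       = 0.3645


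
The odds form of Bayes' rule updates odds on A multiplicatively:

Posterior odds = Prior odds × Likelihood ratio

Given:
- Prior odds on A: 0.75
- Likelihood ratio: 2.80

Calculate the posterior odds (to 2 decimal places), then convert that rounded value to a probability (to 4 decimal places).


Step 1: Calculate posterior odds
Posterior odds = Prior odds × LR
               = 0.75 × 2.80
               = 2.10

Step 2: Convert to probability
P(A|E) = Posterior odds / (1 + Posterior odds)
       = 2.10 / (1 + 2.10)
       = 2.10 / 3.10
       = 0.6774

The evidence increased P(A) from 0.4286 to 0.6774.


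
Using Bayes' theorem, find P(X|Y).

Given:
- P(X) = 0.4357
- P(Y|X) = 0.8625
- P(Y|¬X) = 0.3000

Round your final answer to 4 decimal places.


Bayes' theorem: P(X|Y) = P(Y|X) × P(X) / P(Y)

Step 1: Calculate P(Y) using law of total probability
P(Y) = P(Y|X)P(X) + P(Y|¬X)P(¬X)
     = 0.8625 × 0.4357 + 0.3000 × 0.5643
     = 0.37579125 + 0.16929000
     = 0.54508125

Step 2: Apply Bayes' theorem
P(X|Y) = P(Y|X) × P(X) / P(Y)
       = 0.37579125 / 0.54508125
       = 0.6894


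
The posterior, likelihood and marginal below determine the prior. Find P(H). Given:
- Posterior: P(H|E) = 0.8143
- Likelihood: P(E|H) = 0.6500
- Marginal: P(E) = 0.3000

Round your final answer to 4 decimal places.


From Bayes' theorem: P(H|E) = P(E|H) × P(H) / P(E)

Rearranging for P(H):
P(H) = P(H|E) × P(E) / P(E|H)
     = 0.8143 × 0.3000 / 0.6500
     = 0.24429000 / 0.6500
     = 0.3758


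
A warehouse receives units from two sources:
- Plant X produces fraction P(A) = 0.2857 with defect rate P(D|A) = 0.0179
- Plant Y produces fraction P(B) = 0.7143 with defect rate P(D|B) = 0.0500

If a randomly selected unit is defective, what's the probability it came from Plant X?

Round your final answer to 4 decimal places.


Let A = from Plant X, D = defective

Given:
- P(A) = 0.2857, P(B) = 0.7143
- P(D|A) = 0.0179, P(D|B) = 0.0500

Step 1: Find P(D)
P(D) = P(D|A)P(A) + P(D|B)P(B)
     = 0.0179 × 0.2857 + 0.0500 × 0.7143
     = 0.00511403 + 0.03571500
     = 0.04082903

Step 2: Apply Bayes' theorem
P(A|D) = P(D|A)P(A) / P(D)
       = 0.00511403 / 0.04082903
       = 0.1253


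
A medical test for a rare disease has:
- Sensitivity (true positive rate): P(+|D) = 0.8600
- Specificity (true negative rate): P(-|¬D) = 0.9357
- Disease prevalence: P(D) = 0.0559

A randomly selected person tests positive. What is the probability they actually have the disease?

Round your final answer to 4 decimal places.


Let D = has disease, + = positive test

Given:
- P(D) = 0.0559 (prevalence)
- P(+|D) = 0.8600 (sensitivity)
- P(-|¬D) = 0.9357 (specificity)
- P(+|¬D) = 0.0643 (false positive rate = 1 - specificity)

Step 1: Find P(+)
P(+) = P(+|D)P(D) + P(+|¬D)P(¬D)
     = 0.8600 × 0.0559 + 0.0643 × 0.9441
     = 0.04807400 + 0.06070563
     = 0.10877963

Step 2: Apply Bayes' theorem for P(D|+)
P(D|+) = P(+|D)P(D) / P(+)
       = 0.04807400 / 0.10877963
       = 0.4419


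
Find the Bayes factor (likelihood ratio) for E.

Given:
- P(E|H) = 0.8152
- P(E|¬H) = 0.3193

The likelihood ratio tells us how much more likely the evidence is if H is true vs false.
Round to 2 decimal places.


Likelihood Ratio (LR) = P(E|H) / P(E|¬H)

LR = 0.8152 / 0.3193
   = 2.55

The evidence is 2.55 times more likely if H is true than if H is false.
Because LR exceeds 1, E is evidence for H.


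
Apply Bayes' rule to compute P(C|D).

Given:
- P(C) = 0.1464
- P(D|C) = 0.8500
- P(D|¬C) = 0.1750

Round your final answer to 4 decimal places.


Bayes' theorem: P(C|D) = P(D|C) × P(C) / P(D)

Step 1: Calculate P(D) using law of total probability
P(D) = P(D|C)P(C) + P(D|¬C)P(¬C)
     = 0.8500 × 0.1464 + 0.1750 × 0.8536
     = 0.12444000 + 0.14938000
     = 0.27382000

Step 2: Apply Bayes' theorem
P(C|D) = P(D|C) × P(C) / P(D)
       = 0.12444000 / 0.27382000
       = 0.4545


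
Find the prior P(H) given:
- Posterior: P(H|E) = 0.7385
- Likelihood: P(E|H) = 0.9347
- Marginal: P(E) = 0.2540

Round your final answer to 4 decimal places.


From Bayes' theorem: P(H|E) = P(E|H) × P(H) / P(E)

Rearranging for P(H):
P(H) = P(H|E) × P(E) / P(E|H)
     = 0.7385 × 0.2540 / 0.9347
     = 0.18757900 / 0.9347
     = 0.2007


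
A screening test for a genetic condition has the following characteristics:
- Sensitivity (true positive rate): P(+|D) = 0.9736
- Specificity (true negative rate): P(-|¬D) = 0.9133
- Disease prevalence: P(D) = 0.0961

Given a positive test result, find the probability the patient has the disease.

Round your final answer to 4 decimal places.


Let D = has disease, + = positive test

Given:
- P(D) = 0.0961 (prevalence)
- P(+|D) = 0.9736 (sensitivity)
- P(-|¬D) = 0.9133 (specificity)
- P(+|¬D) = 0.0867 (false positive rate = 1 - specificity)

Step 1: Find P(+)
P(+) = P(+|D)P(D) + P(+|¬D)P(¬D)
     = 0.9736 × 0.0961 + 0.0867 × 0.9039
     = 0.09356296 + 0.07836813
     = 0.17193109

Step 2: Apply Bayes' theorem for P(D|+)
P(D|+) = P(+|D)P(D) / P(+)
       = 0.09356296 / 0.17193109
       = 0.5442


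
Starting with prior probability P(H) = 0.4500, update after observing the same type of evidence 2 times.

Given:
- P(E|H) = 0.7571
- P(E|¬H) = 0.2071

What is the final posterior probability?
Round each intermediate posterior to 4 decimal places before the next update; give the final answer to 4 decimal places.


Sequential Bayesian updating:

Initial prior: P(H) = 0.4500

Update 1:
  P(E) = 0.7571 × 0.4500 + 0.2071 × 0.5500 = 0.34069500 + 0.11390500 = 0.45460000
  P(H|E) = 0.34069500 / 0.45460000 = 0.7494

Update 2:
  P(E) = 0.7571 × 0.7494 + 0.2071 × 0.2506 = 0.56737074 + 0.05189926 = 0.61927000
  P(H|E) = 0.56737074 / 0.61927000 = 0.9162

Final posterior: 0.9162


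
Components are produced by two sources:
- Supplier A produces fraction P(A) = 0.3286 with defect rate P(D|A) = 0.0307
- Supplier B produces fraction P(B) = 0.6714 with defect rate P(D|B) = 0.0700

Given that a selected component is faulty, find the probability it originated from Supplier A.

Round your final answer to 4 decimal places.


Let A = from Supplier A, D = faulty

Given:
- P(A) = 0.3286, P(B) = 0.6714
- P(D|A) = 0.0307, P(D|B) = 0.0700

Step 1: Find P(D)
P(D) = P(D|A)P(A) + P(D|B)P(B)
     = 0.0307 × 0.3286 + 0.0700 × 0.6714
     = 0.01008802 + 0.04699800
     = 0.05708602

Step 2: Apply Bayes' theorem
P(A|D) = P(D|A)P(A) / P(D)
       = 0.01008802 / 0.05708602
       = 0.1767


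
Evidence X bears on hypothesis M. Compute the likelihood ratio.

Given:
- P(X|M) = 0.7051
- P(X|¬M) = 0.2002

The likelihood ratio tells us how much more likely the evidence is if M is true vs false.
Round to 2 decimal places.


Likelihood Ratio (LR) = P(X|M) / P(X|¬M)

LR = 0.7051 / 0.2002
   = 3.52

The evidence is 3.52 times more likely if M is true than if M is false.
Since LR > 1, the evidence supports M over ¬M.


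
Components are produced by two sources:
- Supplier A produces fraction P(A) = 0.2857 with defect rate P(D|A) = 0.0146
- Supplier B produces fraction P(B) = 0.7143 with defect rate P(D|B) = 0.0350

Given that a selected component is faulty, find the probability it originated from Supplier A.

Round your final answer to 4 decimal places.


Let A = from Supplier A, D = faulty

Given:
- P(A) = 0.2857, P(B) = 0.7143
- P(D|A) = 0.0146, P(D|B) = 0.0350

Step 1: Find P(D)
P(D) = P(D|A)P(A) + P(D|B)P(B)
     = 0.0146 × 0.2857 + 0.0350 × 0.7143
     = 0.00417122 + 0.02500050
     = 0.02917172

Step 2: Apply Bayes' theorem
P(A|D) = P(D|A)P(A) / P(D)
       = 0.00417122 / 0.02917172
       = 0.1430


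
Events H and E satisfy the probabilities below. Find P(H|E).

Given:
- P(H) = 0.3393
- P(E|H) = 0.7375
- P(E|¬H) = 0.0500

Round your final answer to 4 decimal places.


Bayes' theorem: P(H|E) = P(E|H) × P(H) / P(E)

Step 1: Calculate P(E) using law of total probability
P(E) = P(E|H)P(H) + P(E|¬H)P(¬H)
     = 0.7375 × 0.3393 + 0.0500 × 0.6607
     = 0.25023375 + 0.03303500
     = 0.28326875

Step 2: Apply Bayes' theorem
P(H|E) = P(E|H) × P(H) / P(E)
       = 0.25023375 / 0.28326875
       = 0.8834


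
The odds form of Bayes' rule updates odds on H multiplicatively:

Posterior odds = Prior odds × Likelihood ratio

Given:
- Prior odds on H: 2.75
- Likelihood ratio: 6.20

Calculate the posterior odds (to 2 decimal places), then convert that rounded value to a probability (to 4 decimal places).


Step 1: Calculate posterior odds
Posterior odds = Prior odds × LR
               = 2.75 × 6.20
               = 17.05

Step 2: Convert to probability
P(H|E) = Posterior odds / (1 + Posterior odds)
       = 17.05 / (1 + 17.05)
       = 17.05 / 18.05
       = 0.9446

The evidence increased P(H) from 0.7333 to 0.9446.


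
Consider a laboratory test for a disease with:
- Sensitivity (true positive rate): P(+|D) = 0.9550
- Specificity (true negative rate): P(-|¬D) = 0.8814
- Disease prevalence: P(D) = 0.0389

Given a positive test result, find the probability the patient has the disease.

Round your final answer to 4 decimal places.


Let D = has disease, + = positive test

Given:
- P(D) = 0.0389 (prevalence)
- P(+|D) = 0.9550 (sensitivity)
- P(-|¬D) = 0.8814 (specificity)
- P(+|¬D) = 0.1186 (false positive rate = 1 - specificity)

Step 1: Find P(+)
P(+) = P(+|D)P(D) + P(+|¬D)P(¬D)
     = 0.9550 × 0.0389 + 0.1186 × 0.9611
     = 0.03714950 + 0.11398646
     = 0.15113596

Step 2: Apply Bayes' theorem for P(D|+)
P(D|+) = P(+|D)P(D) / P(+)
       = 0.03714950 / 0.15113596
       = 0.2458


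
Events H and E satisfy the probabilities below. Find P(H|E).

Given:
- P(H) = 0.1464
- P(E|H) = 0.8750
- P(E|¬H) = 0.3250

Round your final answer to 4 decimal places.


Bayes' theorem: P(H|E) = P(E|H) × P(H) / P(E)

Step 1: Calculate P(E) using law of total probability
P(E) = P(E|H)P(H) + P(E|¬H)P(¬H)
     = 0.8750 × 0.1464 + 0.3250 × 0.8536
     = 0.12810000 + 0.27742000
     = 0.40552000

Step 2: Apply Bayes' theorem
P(H|E) = P(E|H) × P(H) / P(E)
       = 0.12810000 / 0.40552000
       = 0.3159


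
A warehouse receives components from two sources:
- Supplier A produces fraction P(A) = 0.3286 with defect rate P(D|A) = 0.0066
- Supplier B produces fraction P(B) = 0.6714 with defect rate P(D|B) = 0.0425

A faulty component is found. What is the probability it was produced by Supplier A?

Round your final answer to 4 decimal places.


Let A = from Supplier A, D = faulty

Given:
- P(A) = 0.3286, P(B) = 0.6714
- P(D|A) = 0.0066, P(D|B) = 0.0425

Step 1: Find P(D)
P(D) = P(D|A)P(A) + P(D|B)P(B)
     = 0.0066 × 0.3286 + 0.0425 × 0.6714
     = 0.00216876 + 0.02853450
     = 0.03070326

Step 2: Apply Bayes' theorem
P(A|D) = P(D|A)P(A) / P(D)
       = 0.00216876 / 0.03070326
       = 0.0706


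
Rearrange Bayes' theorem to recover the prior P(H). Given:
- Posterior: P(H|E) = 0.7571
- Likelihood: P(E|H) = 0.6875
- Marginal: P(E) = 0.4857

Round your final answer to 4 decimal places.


From Bayes' theorem: P(H|E) = P(E|H) × P(H) / P(E)

Rearranging for P(H):
P(H) = P(H|E) × P(E) / P(E|H)
     = 0.7571 × 0.4857 / 0.6875
     = 0.36772347 / 0.6875
     = 0.5349


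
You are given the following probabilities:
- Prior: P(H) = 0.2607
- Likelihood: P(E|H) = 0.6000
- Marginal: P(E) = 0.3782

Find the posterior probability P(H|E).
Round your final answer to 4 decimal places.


Using Bayes' theorem:

P(H|E) = P(E|H) × P(H) / P(E)
       = 0.6000 × 0.2607 / 0.3782
       = 0.15642000 / 0.3782
       = 0.4136

The evidence strengthens our belief in H.
Prior: 0.2607 → Posterior: 0.4136


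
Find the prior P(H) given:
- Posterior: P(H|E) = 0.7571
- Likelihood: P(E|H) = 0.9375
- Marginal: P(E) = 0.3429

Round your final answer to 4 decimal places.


From Bayes' theorem: P(H|E) = P(E|H) × P(H) / P(E)

Rearranging for P(H):
P(H) = P(H|E) × P(E) / P(E|H)
     = 0.7571 × 0.3429 / 0.9375
     = 0.25960959 / 0.9375
     = 0.2769


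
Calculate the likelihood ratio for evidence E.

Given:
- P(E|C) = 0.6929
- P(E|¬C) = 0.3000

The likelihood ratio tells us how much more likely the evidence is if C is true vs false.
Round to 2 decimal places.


Likelihood Ratio (LR) = P(E|C) / P(E|¬C)

LR = 0.6929 / 0.3000
   = 2.31

The evidence is 2.31 times more likely if C is true than if C is false.
Since LR > 1, the evidence supports C over ¬C.


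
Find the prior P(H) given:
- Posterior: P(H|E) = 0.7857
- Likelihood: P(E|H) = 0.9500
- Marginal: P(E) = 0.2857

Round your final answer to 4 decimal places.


From Bayes' theorem: P(H|E) = P(E|H) × P(H) / P(E)

Rearranging for P(H):
P(H) = P(H|E) × P(E) / P(E|H)
     = 0.7857 × 0.2857 / 0.9500
     = 0.22447449 / 0.9500
     = 0.2363


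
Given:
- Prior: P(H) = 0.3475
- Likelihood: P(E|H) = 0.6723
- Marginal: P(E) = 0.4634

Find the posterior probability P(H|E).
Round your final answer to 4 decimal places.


Using Bayes' theorem:

P(H|E) = P(E|H) × P(H) / P(E)
       = 0.6723 × 0.3475 / 0.4634
       = 0.23362425 / 0.4634
       = 0.5042

The evidence strengthens our belief in H.
Prior: 0.3475 → Posterior: 0.5042


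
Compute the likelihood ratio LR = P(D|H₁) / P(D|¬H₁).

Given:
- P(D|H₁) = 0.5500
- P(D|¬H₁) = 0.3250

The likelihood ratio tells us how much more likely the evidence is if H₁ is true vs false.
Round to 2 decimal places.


Likelihood Ratio (LR) = P(D|H₁) / P(D|¬H₁)

LR = 0.5500 / 0.3250
   = 1.69

The evidence is 1.69 times more likely if H₁ is true than if H₁ is false.
Since LR > 1, the evidence supports H₁ over ¬H₁.


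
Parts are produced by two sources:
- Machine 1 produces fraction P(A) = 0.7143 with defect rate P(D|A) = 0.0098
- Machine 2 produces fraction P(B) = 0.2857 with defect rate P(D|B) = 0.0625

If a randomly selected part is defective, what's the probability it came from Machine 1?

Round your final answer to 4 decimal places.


Let A = from Machine 1, D = defective

Given:
- P(A) = 0.7143, P(B) = 0.2857
- P(D|A) = 0.0098, P(D|B) = 0.0625

Step 1: Find P(D)
P(D) = P(D|A)P(A) + P(D|B)P(B)
     = 0.0098 × 0.7143 + 0.0625 × 0.2857
     = 0.00700014 + 0.01785625
     = 0.02485639

Step 2: Apply Bayes' theorem
P(A|D) = P(D|A)P(A) / P(D)
       = 0.00700014 / 0.02485639
       = 0.2816


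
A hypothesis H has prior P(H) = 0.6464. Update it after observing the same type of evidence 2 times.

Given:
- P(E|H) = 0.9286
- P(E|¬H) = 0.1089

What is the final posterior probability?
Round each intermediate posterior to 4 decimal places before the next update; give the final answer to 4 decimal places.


Sequential Bayesian updating:

Initial prior: P(H) = 0.6464

Update 1:
  P(E) = 0.9286 × 0.6464 + 0.1089 × 0.3536 = 0.60024704 + 0.03850704 = 0.63875408
  P(H|E) = 0.60024704 / 0.63875408 = 0.9397

Update 2:
  P(E) = 0.9286 × 0.9397 + 0.1089 × 0.0603 = 0.87260542 + 0.00656667 = 0.87917209
  P(H|E) = 0.87260542 / 0.87917209 = 0.9925

Final posterior: 0.9925


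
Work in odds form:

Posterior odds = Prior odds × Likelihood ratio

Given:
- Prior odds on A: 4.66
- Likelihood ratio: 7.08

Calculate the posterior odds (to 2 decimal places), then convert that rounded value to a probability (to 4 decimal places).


Step 1: Calculate posterior odds
Posterior odds = Prior odds × LR
               = 4.66 × 7.08
               = 32.99

Step 2: Convert to probability
P(A|E) = Posterior odds / (1 + Posterior odds)
       = 32.99 / (1 + 32.99)
       = 32.99 / 33.99
       = 0.9706

The evidence increased P(A) from 0.8233 to 0.9706.


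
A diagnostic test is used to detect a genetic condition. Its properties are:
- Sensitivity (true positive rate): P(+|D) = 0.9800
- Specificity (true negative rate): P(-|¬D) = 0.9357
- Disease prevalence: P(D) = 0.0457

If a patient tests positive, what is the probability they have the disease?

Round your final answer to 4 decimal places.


Let D = has disease, + = positive test

Given:
- P(D) = 0.0457 (prevalence)
- P(+|D) = 0.9800 (sensitivity)
- P(-|¬D) = 0.9357 (specificity)
- P(+|¬D) = 0.0643 (false positive rate = 1 - specificity)

Step 1: Find P(+)
P(+) = P(+|D)P(D) + P(+|¬D)P(¬D)
     = 0.9800 × 0.0457 + 0.0643 × 0.9543
     = 0.04478600 + 0.06136149
     = 0.10614749

Step 2: Apply Bayes' theorem for P(D|+)
P(D|+) = P(+|D)P(D) / P(+)
       = 0.04478600 / 0.10614749
       = 0.4219


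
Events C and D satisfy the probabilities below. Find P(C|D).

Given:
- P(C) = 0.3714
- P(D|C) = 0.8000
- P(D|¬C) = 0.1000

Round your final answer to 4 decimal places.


Bayes' theorem: P(C|D) = P(D|C) × P(C) / P(D)

Step 1: Calculate P(D) using law of total probability
P(D) = P(D|C)P(C) + P(D|¬C)P(¬C)
     = 0.8000 × 0.3714 + 0.1000 × 0.6286
     = 0.29712000 + 0.06286000
     = 0.35998000

Step 2: Apply Bayes' theorem
P(C|D) = P(D|C) × P(C) / P(D)
       = 0.29712000 / 0.35998000
       = 0.8254


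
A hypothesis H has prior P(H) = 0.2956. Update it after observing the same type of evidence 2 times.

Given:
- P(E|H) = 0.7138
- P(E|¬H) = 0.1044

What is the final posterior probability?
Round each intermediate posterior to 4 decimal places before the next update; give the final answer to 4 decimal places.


Sequential Bayesian updating:

Initial prior: P(H) = 0.2956

Update 1:
  P(E) = 0.7138 × 0.2956 + 0.1044 × 0.7044 = 0.21099928 + 0.07353936 = 0.28453864
  P(H|E) = 0.21099928 / 0.28453864 = 0.7415

Update 2:
  P(E) = 0.7138 × 0.7415 + 0.1044 × 0.2585 = 0.52928270 + 0.02698740 = 0.55627010
  P(H|E) = 0.52928270 / 0.55627010 = 0.9515

Final posterior: 0.9515


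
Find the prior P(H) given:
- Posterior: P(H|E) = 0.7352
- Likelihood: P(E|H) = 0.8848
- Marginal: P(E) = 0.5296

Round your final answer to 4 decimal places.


From Bayes' theorem: P(H|E) = P(E|H) × P(H) / P(E)

Rearranging for P(H):
P(H) = P(H|E) × P(E) / P(E|H)
     = 0.7352 × 0.5296 / 0.8848
     = 0.38936192 / 0.8848
     = 0.4401


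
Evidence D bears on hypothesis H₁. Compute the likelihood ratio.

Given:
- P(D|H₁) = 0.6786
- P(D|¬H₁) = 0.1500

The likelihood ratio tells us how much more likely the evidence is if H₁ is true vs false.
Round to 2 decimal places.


Likelihood Ratio (LR) = P(D|H₁) / P(D|¬H₁)

LR = 0.6786 / 0.1500
   = 4.52

The evidence is 4.52 times more likely if H₁ is true than if H₁ is false.
Because LR exceeds 1, D is evidence for H₁.


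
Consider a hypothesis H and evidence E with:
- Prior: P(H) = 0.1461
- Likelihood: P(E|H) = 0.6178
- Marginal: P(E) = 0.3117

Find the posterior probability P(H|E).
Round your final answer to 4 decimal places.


Using Bayes' theorem:

P(H|E) = P(E|H) × P(H) / P(E)
       = 0.6178 × 0.1461 / 0.3117
       = 0.09026058 / 0.3117
       = 0.2896

The evidence strengthens our belief in H.
Prior: 0.1461 → Posterior: 0.2896


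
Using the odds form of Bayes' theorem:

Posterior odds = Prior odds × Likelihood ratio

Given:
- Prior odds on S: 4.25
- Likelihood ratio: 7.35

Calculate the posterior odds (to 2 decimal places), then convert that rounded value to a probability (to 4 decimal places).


Step 1: Calculate posterior odds
Posterior odds = Prior odds × LR
               = 4.25 × 7.35
               = 31.24

Step 2: Convert to probability
P(S|E) = Posterior odds / (1 + Posterior odds)
       = 31.24 / (1 + 31.24)
       = 31.24 / 32.24
       = 0.9690

The evidence increased P(S) from 0.8095 to 0.9690.


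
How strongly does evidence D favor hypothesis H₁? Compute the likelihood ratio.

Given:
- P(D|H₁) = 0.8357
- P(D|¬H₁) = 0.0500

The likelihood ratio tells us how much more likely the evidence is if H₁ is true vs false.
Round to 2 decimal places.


Likelihood Ratio (LR) = P(D|H₁) / P(D|¬H₁)

LR = 0.8357 / 0.0500
   = 16.71

The evidence is 16.71 times more likely if H₁ is true than if H₁ is false.
Since LR > 1, the evidence supports H₁ over ¬H₁.


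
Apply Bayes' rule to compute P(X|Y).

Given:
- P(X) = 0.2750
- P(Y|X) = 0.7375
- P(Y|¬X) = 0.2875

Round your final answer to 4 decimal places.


Bayes' theorem: P(X|Y) = P(Y|X) × P(X) / P(Y)

Step 1: Calculate P(Y) using law of total probability
P(Y) = P(Y|X)P(X) + P(Y|¬X)P(¬X)
     = 0.7375 × 0.2750 + 0.2875 × 0.7250
     = 0.20281250 + 0.20843750
     = 0.41125000

Step 2: Apply Bayes' theorem
P(X|Y) = P(Y|X) × P(X) / P(Y)
       = 0.20281250 / 0.41125000
       = 0.4932


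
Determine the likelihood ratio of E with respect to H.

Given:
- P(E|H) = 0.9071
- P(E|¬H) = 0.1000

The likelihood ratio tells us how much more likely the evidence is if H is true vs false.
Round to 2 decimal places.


Likelihood Ratio (LR) = P(E|H) / P(E|¬H)

LR = 0.9071 / 0.1000
   = 9.07

The evidence is 9.07 times more likely if H is true than if H is false.
LR > 1, so observing E raises the odds in favor of H.


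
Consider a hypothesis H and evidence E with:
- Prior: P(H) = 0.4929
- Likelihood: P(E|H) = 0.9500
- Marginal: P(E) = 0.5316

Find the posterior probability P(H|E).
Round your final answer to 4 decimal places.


Using Bayes' theorem:

P(H|E) = P(E|H) × P(H) / P(E)
       = 0.9500 × 0.4929 / 0.5316
       = 0.46825500 / 0.5316
       = 0.8808

The evidence strengthens our belief in H.
Prior: 0.4929 → Posterior: 0.8808


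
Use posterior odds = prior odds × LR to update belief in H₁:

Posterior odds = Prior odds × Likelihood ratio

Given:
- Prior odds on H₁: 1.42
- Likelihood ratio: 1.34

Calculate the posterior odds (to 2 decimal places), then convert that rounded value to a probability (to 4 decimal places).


Step 1: Calculate posterior odds
Posterior odds = Prior odds × LR
               = 1.42 × 1.34
               = 1.90

Step 2: Convert to probability
P(H₁|E) = Posterior odds / (1 + Posterior odds)
       = 1.90 / (1 + 1.90)
       = 1.90 / 2.90
       = 0.6552

The evidence increased P(H₁) from 0.5868 to 0.6552.


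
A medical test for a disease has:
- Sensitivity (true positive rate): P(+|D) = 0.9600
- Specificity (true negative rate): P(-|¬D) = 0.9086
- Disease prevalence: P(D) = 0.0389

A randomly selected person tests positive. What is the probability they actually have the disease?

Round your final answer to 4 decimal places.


Let D = has disease, + = positive test

Given:
- P(D) = 0.0389 (prevalence)
- P(+|D) = 0.9600 (sensitivity)
- P(-|¬D) = 0.9086 (specificity)
- P(+|¬D) = 0.0914 (false positive rate = 1 - specificity)

Step 1: Find P(+)
P(+) = P(+|D)P(D) + P(+|¬D)P(¬D)
     = 0.9600 × 0.0389 + 0.0914 × 0.9611
     = 0.03734400 + 0.08784454
     = 0.12518854

Step 2: Apply Bayes' theorem for P(D|+)
P(D|+) = P(+|D)P(D) / P(+)
       = 0.03734400 / 0.12518854
       = 0.2983


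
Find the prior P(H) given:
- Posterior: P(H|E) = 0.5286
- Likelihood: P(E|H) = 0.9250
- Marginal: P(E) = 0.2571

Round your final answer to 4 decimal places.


From Bayes' theorem: P(H|E) = P(E|H) × P(H) / P(E)

Rearranging for P(H):
P(H) = P(H|E) × P(E) / P(E|H)
     = 0.5286 × 0.2571 / 0.9250
     = 0.13590306 / 0.9250
     = 0.1469


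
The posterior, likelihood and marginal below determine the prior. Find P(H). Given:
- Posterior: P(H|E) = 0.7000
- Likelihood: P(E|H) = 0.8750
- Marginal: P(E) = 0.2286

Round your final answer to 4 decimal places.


From Bayes' theorem: P(H|E) = P(E|H) × P(H) / P(E)

Rearranging for P(H):
P(H) = P(H|E) × P(E) / P(E|H)
     = 0.7000 × 0.2286 / 0.8750
     = 0.16002000 / 0.8750
     = 0.1829


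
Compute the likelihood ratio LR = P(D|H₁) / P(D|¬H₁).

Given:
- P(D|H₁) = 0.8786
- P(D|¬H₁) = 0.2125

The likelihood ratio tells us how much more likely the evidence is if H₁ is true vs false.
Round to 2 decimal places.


Likelihood Ratio (LR) = P(D|H₁) / P(D|¬H₁)

LR = 0.8786 / 0.2125
   = 4.13

The evidence is 4.13 times more likely if H₁ is true than if H₁ is false.
Since LR > 1, the evidence supports H₁ over ¬H₁.


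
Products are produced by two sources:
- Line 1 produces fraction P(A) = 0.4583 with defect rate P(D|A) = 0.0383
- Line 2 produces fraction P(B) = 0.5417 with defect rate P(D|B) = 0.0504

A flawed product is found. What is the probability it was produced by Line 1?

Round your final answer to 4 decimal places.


Let A = from Line 1, D = flawed

Given:
- P(A) = 0.4583, P(B) = 0.5417
- P(D|A) = 0.0383, P(D|B) = 0.0504

Step 1: Find P(D)
P(D) = P(D|A)P(A) + P(D|B)P(B)
     = 0.0383 × 0.4583 + 0.0504 × 0.5417
     = 0.01755289 + 0.02730168
     = 0.04485457

Step 2: Apply Bayes' theorem
P(A|D) = P(D|A)P(A) / P(D)
       = 0.01755289 / 0.04485457
       = 0.3913


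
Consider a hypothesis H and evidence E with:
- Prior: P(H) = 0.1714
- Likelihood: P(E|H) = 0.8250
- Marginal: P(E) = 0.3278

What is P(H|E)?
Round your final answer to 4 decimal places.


Using Bayes' theorem:

P(H|E) = P(E|H) × P(H) / P(E)
       = 0.8250 × 0.1714 / 0.3278
       = 0.14140500 / 0.3278
       = 0.4314

The evidence strengthens our belief in H.
Prior: 0.1714 → Posterior: 0.4314


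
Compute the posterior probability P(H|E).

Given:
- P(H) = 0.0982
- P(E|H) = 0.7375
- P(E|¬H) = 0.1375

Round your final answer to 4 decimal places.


Bayes' theorem: P(H|E) = P(E|H) × P(H) / P(E)

Step 1: Calculate P(E) using law of total probability
P(E) = P(E|H)P(H) + P(E|¬H)P(¬H)
     = 0.7375 × 0.0982 + 0.1375 × 0.9018
     = 0.07242250 + 0.12399750
     = 0.19642000

Step 2: Apply Bayes' theorem
P(H|E) = P(E|H) × P(H) / P(E)
       = 0.07242250 / 0.19642000
       = 0.3687


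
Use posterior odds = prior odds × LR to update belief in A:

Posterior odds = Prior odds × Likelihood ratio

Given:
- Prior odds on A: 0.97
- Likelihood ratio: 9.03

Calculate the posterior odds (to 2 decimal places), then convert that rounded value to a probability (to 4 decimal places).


Step 1: Calculate posterior odds
Posterior odds = Prior odds × LR
               = 0.97 × 9.03
               = 8.76

Step 2: Convert to probability
P(A|E) = Posterior odds / (1 + Posterior odds)
       = 8.76 / (1 + 8.76)
       = 8.76 / 9.76
       = 0.8975

The evidence increased P(A) from 0.4924 to 0.8975.


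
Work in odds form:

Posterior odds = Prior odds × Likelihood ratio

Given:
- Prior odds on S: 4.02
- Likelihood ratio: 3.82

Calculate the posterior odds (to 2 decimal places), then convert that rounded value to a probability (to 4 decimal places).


Step 1: Calculate posterior odds
Posterior odds = Prior odds × LR
               = 4.02 × 3.82
               = 15.36

Step 2: Convert to probability
P(S|E) = Posterior odds / (1 + Posterior odds)
       = 15.36 / (1 + 15.36)
       = 15.36 / 16.36
       = 0.9389

The evidence increased P(S) from 0.8008 to 0.9389.


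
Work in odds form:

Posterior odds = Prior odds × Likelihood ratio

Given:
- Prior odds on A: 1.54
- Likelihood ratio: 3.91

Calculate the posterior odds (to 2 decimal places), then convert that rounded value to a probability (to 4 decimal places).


Step 1: Calculate posterior odds
Posterior odds = Prior odds × LR
               = 1.54 × 3.91
               = 6.02

Step 2: Convert to probability
P(A|E) = Posterior odds / (1 + Posterior odds)
       = 6.02 / (1 + 6.02)
       = 6.02 / 7.02
       = 0.8575

The evidence increased P(A) from 0.6063 to 0.8575.


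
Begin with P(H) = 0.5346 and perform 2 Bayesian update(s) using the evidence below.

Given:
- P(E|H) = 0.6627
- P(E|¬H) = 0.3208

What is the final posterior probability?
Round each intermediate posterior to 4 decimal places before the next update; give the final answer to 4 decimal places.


Sequential Bayesian updating:

Initial prior: P(H) = 0.5346

Update 1:
  P(E) = 0.6627 × 0.5346 + 0.3208 × 0.4654 = 0.35427942 + 0.14930032 = 0.50357974
  P(H|E) = 0.35427942 / 0.50357974 = 0.7035

Update 2:
  P(E) = 0.6627 × 0.7035 + 0.3208 × 0.2965 = 0.46620945 + 0.09511720 = 0.56132665
  P(H|E) = 0.46620945 / 0.56132665 = 0.8305

Final posterior: 0.8305


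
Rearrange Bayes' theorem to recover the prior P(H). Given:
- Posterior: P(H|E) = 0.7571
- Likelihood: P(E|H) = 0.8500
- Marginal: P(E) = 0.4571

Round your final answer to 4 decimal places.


From Bayes' theorem: P(H|E) = P(E|H) × P(H) / P(E)

Rearranging for P(H):
P(H) = P(H|E) × P(E) / P(E|H)
     = 0.7571 × 0.4571 / 0.8500
     = 0.34607041 / 0.8500
     = 0.4071


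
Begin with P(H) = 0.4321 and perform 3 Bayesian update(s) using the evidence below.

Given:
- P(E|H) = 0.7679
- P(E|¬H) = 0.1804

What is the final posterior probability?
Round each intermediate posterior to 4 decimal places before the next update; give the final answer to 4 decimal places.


Sequential Bayesian updating:

Initial prior: P(H) = 0.4321

Update 1:
  P(E) = 0.7679 × 0.4321 + 0.1804 × 0.5679 = 0.33180959 + 0.10244916 = 0.43425875
  P(H|E) = 0.33180959 / 0.43425875 = 0.7641

Update 2:
  P(E) = 0.7679 × 0.7641 + 0.1804 × 0.2359 = 0.58675239 + 0.04255636 = 0.62930875
  P(H|E) = 0.58675239 / 0.62930875 = 0.9324

Update 3:
  P(E) = 0.7679 × 0.9324 + 0.1804 × 0.0676 = 0.71598996 + 0.01219504 = 0.72818500
  P(H|E) = 0.71598996 / 0.72818500 = 0.9833

Final posterior: 0.9833


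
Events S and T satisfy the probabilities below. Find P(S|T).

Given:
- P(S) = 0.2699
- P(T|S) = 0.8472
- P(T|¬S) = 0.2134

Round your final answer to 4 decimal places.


Bayes' theorem: P(S|T) = P(T|S) × P(S) / P(T)

Step 1: Calculate P(T) using law of total probability
P(T) = P(T|S)P(S) + P(T|¬S)P(¬S)
     = 0.8472 × 0.2699 + 0.2134 × 0.7301
     = 0.22865928 + 0.15580334
     = 0.38446262

Step 2: Apply Bayes' theorem
P(S|T) = P(T|S) × P(S) / P(T)
       = 0.22865928 / 0.38446262
       = 0.5948


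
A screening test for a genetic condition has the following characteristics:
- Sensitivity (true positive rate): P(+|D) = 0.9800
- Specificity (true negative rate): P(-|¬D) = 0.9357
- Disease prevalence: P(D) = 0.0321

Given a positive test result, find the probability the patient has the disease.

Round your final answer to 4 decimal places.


Let D = has disease, + = positive test

Given:
- P(D) = 0.0321 (prevalence)
- P(+|D) = 0.9800 (sensitivity)
- P(-|¬D) = 0.9357 (specificity)
- P(+|¬D) = 0.0643 (false positive rate = 1 - specificity)

Step 1: Find P(+)
P(+) = P(+|D)P(D) + P(+|¬D)P(¬D)
     = 0.9800 × 0.0321 + 0.0643 × 0.9679
     = 0.03145800 + 0.06223597
     = 0.09369397

Step 2: Apply Bayes' theorem for P(D|+)
P(D|+) = P(+|D)P(D) / P(+)
       = 0.03145800 / 0.09369397
       = 0.3358
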